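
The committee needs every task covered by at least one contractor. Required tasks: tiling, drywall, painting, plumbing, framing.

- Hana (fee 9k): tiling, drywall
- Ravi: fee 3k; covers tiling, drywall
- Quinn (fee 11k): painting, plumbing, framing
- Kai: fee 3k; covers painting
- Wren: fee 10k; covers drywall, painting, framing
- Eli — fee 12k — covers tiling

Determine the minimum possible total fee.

14

Choose Ravi and Quinn: together they cover tiling, drywall, painting, plumbing, framing — every task.
Total fee: 3 + 11 = 14.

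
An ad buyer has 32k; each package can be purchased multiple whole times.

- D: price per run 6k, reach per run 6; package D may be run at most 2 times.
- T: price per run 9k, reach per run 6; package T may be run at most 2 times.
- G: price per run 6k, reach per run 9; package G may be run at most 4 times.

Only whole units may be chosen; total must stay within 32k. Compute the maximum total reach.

42

G has the best ratio (9/6); taking only G gives at most 4×9 = 36 (stopped by the supply cap of 4).
Mixing does better — 1×D and 4×G: price 30 ≤ 32, reach 1·6 + 4·9 = 42.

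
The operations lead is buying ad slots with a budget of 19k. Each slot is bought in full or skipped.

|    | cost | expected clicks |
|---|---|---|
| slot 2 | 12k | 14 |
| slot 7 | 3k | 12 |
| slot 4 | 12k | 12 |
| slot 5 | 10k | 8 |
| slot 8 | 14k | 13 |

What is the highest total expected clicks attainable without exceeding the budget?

Allowing fractional choices, the relaxed optimum would be about 30.0, but ad slots are indivisible.
slot 2 + slot 7: cost 12 + 3 = 15 ≤ 19, expected clicks 14 + 12 = 26.
slot 7 + slot 8: cost 3 + 14 = 17 ≤ 19, expected clicks 12 + 13 = 25.
Best is slot 2 and slot 7 with total expected clicks 26.

26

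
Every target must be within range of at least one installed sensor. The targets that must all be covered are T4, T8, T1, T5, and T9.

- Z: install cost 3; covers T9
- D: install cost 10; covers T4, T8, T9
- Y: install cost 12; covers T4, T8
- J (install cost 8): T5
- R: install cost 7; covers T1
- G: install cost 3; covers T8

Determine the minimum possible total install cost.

25

This is an integer covering problem.
The greedy cost-per-new-target heuristic would pick Z, G, R, J, and D for 31, but a cheaper cover exists.
Choose D, J, and R: together they cover T4, T8, T1, T5, T9 — every target.
Total install cost: 10 + 8 + 7 = 25.
No cover costs less than 25.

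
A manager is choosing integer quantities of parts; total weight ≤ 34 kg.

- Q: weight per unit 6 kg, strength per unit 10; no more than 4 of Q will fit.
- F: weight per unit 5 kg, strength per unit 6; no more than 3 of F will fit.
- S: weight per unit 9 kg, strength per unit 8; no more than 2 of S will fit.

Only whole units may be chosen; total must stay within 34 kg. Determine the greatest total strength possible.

52

Q has the best ratio (10/6); taking only Q gives at most 4×10 = 40 (stopped by the supply cap of 4).
Mixing does better — 4×Q and 2×F: weight 34 ≤ 34, strength 4·10 + 2·6 = 52.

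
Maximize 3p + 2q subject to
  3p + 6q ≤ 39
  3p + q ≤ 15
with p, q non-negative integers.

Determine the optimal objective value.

Relaxing integrality, the LP optimum is 19.80 at (p,q) = (3.4, 4.8), which is not an integer point.
(p,q)=(3,5): 3·3+6·5=39≤39, 3·3+1·5=14≤15, objective 19.
(p,q)=(4,3): 3·4+6·3=30≤39, 3·4+1·3=15≤15, objective 18.
No feasible integer point exceeds 19.

19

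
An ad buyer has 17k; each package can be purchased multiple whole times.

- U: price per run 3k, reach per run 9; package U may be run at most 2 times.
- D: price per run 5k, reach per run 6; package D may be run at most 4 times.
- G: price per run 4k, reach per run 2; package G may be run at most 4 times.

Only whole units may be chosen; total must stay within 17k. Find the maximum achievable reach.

30

U has the best ratio (9/3); taking only U gives at most 2×9 = 18 (stopped by the supply cap of 2).
Mixing does better — 2×U and 2×D: price 16 ≤ 17, reach 2·9 + 2·6 = 30.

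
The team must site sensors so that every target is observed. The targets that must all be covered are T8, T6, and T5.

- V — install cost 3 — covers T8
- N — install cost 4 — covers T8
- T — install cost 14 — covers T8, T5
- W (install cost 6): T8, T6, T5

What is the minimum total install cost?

6

This is an integer covering problem.
W alone covers T8, T6, T5 — every target.
Total install cost: 6.
No cover costs less than 6.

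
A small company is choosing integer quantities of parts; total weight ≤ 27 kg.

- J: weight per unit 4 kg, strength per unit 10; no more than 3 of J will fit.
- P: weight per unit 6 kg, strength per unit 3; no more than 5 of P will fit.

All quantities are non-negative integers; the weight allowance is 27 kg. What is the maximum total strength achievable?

3×J and 1×P: weight 18 ≤ 27, strength 3·10 + 1·3 = 33.
3×J and 2×P: weight 24 ≤ 27, strength 3·10 + 2·3 = 36.
Best is 36.

36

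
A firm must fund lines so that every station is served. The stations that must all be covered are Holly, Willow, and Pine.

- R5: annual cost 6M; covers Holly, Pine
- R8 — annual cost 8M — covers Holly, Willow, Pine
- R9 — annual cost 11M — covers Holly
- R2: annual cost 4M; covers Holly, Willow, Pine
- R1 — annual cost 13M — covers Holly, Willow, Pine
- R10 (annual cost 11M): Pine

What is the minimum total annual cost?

4

R2 alone covers Holly, Willow, Pine — every station.
Total annual cost: 4.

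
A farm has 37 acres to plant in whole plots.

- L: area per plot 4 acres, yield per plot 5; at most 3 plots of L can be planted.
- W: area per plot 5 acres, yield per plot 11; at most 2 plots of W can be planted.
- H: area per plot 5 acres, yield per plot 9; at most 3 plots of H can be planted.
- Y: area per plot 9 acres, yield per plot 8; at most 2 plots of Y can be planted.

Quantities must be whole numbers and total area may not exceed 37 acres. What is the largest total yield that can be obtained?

64

3×L, 2×W, and 3×H: area 37 ≤ 37, yield 3·5 + 2·11 + 3·9 = 64.
2×L, 2×W, and 3×H: area 33 ≤ 37, yield 2·5 + 2·11 + 3·9 = 59.
Best is 64.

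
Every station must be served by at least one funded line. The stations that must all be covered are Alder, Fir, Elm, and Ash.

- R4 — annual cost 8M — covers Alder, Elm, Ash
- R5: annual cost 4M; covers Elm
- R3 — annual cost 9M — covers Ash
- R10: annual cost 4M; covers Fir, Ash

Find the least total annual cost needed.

12

This is a weighted set-cover instance.
Choose R4 and R10: together they cover Alder, Fir, Elm, Ash — every station.
Total annual cost: 8 + 4 = 12.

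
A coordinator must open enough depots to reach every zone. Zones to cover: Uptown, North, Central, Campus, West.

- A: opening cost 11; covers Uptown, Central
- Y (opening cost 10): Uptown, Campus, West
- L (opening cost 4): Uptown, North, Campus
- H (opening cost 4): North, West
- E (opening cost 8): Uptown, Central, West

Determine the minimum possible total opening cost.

12

The greedy cost-per-new-zone heuristic would pick L, H, and E for 16, but a cheaper cover exists.
Choose L and E: together they cover Uptown, North, Central, Campus, West — every zone.
Total opening cost: 4 + 8 = 12.
No cover costs less than 12.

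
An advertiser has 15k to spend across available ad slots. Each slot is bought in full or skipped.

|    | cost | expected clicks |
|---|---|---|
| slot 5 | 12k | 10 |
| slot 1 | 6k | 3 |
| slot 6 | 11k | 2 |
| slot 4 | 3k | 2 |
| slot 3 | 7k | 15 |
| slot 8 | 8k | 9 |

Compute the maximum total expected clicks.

Take slot 3 and slot 8: cost 7 + 8 = 15 ≤ 15, expected clicks 15 + 9 = 24.
No other feasible combination does better.

24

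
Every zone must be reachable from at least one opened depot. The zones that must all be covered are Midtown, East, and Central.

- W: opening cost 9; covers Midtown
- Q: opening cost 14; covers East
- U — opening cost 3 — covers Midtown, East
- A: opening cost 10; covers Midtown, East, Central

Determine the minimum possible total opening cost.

The greedy cost-per-new-zone heuristic would pick U and A for 13, but a cheaper cover exists.
A alone covers Midtown, East, Central — every zone.
Total opening cost: 10.
No cover costs less than 10.

10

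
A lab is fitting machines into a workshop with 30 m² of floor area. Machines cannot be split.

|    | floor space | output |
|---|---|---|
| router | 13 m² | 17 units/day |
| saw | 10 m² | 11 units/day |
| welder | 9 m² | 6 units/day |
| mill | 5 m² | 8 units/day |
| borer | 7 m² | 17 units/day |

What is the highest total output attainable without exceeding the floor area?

45

This is an integer program with binary decision variables.
Allowing fractional choices, the relaxed optimum would be about 47.5, but machines are indivisible.
router + mill + borer: floor space 13 + 5 + 7 = 25 ≤ 30, output 17 + 8 + 17 = 42.
router + saw + borer: floor space 13 + 10 + 7 = 30 ≤ 30, output 17 + 11 + 17 = 45.
Best is router, saw, and borer with total output 45.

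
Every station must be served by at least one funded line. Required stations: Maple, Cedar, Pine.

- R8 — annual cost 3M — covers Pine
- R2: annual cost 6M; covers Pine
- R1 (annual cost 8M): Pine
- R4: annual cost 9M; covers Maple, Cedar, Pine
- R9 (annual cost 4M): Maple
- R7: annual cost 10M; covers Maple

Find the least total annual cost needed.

9

R4 alone covers Maple, Cedar, Pine — every station.
Total annual cost: 9.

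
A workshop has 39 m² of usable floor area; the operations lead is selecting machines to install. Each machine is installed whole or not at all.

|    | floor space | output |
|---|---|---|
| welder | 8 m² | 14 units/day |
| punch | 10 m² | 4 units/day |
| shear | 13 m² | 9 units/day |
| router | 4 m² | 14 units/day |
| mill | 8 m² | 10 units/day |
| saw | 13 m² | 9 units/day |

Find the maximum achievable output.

Allowing fractional choices, the relaxed optimum would be about 51.2, but machines are indivisible.
welder + router + mill + saw: floor space 8 + 4 + 8 + 13 = 33 ≤ 39, output 14 + 14 + 10 + 9 = 47.
welder + shear + router + mill: floor space 8 + 13 + 4 + 8 = 33 ≤ 39, output 14 + 9 + 14 + 10 = 47.
The maximum output is 47; one optimal choice is welder, shear, router, and mill.

47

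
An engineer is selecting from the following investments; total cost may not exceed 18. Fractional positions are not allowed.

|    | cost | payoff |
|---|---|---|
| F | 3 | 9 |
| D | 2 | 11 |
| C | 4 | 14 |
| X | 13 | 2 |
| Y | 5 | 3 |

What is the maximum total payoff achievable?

37

F + D + C: cost 3 + 2 + 4 = 9 ≤ 18, payoff 9 + 11 + 14 = 34.
F + D + C + Y: cost 3 + 2 + 4 + 5 = 14 ≤ 18, payoff 9 + 11 + 14 + 3 = 37.
D + C + Y: cost 2 + 4 + 5 = 11 ≤ 18, payoff 11 + 14 + 3 = 28.
Best is F, D, C, and Y with total payoff 37.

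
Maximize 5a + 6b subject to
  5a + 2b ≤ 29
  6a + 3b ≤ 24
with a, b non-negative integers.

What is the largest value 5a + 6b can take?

48

(a,b)=(0,8): 5·0+2·8=16≤29, 6·0+3·8=24≤24, objective 48.
(a,b)=(0,7): 5·0+2·7=14≤29, 6·0+3·7=21≤24, objective 42.
No feasible integer point exceeds 48.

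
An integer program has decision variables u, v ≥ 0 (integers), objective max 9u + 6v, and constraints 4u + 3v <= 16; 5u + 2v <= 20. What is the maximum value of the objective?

36

(u,v)=(4,0) is feasible, giving 36.
(u,v)=(3,1) is feasible, giving 33.
(u,v)=(3,0) is feasible, giving 27.
The best lattice point is (4,0), giving 36.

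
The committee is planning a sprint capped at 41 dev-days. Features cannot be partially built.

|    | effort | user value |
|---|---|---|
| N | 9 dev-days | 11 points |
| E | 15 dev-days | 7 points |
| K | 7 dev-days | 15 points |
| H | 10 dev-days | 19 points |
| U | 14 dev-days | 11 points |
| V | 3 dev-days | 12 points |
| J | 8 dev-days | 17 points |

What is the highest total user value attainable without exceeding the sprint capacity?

74

N + K + H + V + J: effort 9 + 7 + 10 + 3 + 8 = 37 ≤ 41, user value 11 + 15 + 19 + 12 + 17 = 74.
K + H + V + J: effort 7 + 10 + 3 + 8 = 28 ≤ 41, user value 15 + 19 + 12 + 17 = 63.
N + K + U + V + J: effort 9 + 7 + 14 + 3 + 8 = 41 ≤ 41, user value 11 + 15 + 11 + 12 + 17 = 66.
Best is N, K, H, V, and J with total user value 74.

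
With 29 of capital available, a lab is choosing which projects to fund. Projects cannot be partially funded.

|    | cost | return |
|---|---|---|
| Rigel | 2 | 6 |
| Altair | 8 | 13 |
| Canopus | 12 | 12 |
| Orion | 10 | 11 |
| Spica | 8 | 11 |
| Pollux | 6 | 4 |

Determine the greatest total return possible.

41

Take Rigel, Altair, Orion, and Spica: cost 2 + 8 + 10 + 8 = 28 ≤ 29, return 6 + 13 + 11 + 11 = 41.
No other feasible combination does better.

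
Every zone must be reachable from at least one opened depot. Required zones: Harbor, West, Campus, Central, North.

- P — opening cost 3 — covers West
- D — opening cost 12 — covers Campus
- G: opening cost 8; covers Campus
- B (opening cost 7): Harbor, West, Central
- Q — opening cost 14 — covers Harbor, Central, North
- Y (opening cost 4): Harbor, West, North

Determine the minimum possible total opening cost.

19

This is a weighted set-cover instance.
Choose G, B, and Y: together they cover Harbor, West, Campus, Central, North — every zone.
Total opening cost: 8 + 7 + 4 = 19.
No cover costs less than 19.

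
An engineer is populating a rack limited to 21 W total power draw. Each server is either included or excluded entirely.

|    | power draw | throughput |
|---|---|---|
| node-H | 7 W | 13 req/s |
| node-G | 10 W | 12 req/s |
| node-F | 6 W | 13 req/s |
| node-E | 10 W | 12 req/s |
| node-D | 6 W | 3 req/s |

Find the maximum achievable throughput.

Allowing fractional choices, the relaxed optimum would be about 35.6, but servers are indivisible.
node-G + node-F: power draw 10 + 6 = 16 ≤ 21, throughput 12 + 13 = 25.
node-H + node-F: power draw 7 + 6 = 13 ≤ 21, throughput 13 + 13 = 26.
node-H + node-F + node-D: power draw 7 + 6 + 6 = 19 ≤ 21, throughput 13 + 13 + 3 = 29.
Best is node-H, node-F, and node-D with total throughput 29.

29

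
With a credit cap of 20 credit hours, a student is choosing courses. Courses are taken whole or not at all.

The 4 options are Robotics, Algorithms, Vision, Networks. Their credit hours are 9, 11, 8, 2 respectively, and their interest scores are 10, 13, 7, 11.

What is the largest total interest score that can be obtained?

Allowing fractional choices, the relaxed optimum would be about 31.8, but courses are indivisible.
Robotics + Algorithms: credit hours 9 + 11 = 20 ≤ 20, interest score 10 + 13 = 23.
Robotics + Vision + Networks: credit hours 9 + 8 + 2 = 19 ≤ 20, interest score 10 + 7 + 11 = 28.
Algorithms + Networks: credit hours 11 + 2 = 13 ≤ 20, interest score 13 + 11 = 24.
Best is Robotics, Vision, and Networks with total interest score 28.

28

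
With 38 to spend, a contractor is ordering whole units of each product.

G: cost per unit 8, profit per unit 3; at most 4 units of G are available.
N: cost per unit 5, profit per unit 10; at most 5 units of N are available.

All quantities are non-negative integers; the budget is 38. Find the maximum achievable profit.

N has the best ratio (10/5); taking only N gives at most 5×10 = 50 (stopped by the supply cap of 5).
Mixing does better — 1×G and 5×N: cost 33 ≤ 38, profit 1·3 + 5·10 = 53.

53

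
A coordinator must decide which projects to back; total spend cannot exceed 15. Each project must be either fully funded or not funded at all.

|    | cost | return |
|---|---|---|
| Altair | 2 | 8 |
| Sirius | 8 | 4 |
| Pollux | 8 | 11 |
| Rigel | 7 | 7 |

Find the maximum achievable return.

19

Pollux + Rigel: cost 8 + 7 = 15 ≤ 15, return 11 + 7 = 18.
Altair + Pollux: cost 2 + 8 = 10 ≤ 15, return 8 + 11 = 19.
Altair + Rigel: cost 2 + 7 = 9 ≤ 15, return 8 + 7 = 15.
Best is Altair and Pollux with total return 19.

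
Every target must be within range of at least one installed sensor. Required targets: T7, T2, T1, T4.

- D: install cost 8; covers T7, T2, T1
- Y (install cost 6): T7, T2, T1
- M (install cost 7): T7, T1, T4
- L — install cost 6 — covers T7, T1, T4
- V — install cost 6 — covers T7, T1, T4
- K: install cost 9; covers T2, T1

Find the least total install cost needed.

12

This is a weighted set-cover instance.
Choose Y and L: together they cover T7, T2, T1, T4 — every target.
Total install cost: 6 + 6 = 12.
No cover costs less than 12.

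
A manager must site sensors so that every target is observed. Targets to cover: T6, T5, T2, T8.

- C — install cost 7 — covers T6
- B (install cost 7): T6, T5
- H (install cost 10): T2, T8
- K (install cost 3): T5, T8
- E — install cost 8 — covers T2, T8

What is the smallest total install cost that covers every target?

15

The greedy cost-per-new-target heuristic would pick K, C, and E for 18, but a cheaper cover exists.
Choose B and E: together they cover T6, T5, T2, T8 — every target.
Total install cost: 7 + 8 = 15.
No cover costs less than 15.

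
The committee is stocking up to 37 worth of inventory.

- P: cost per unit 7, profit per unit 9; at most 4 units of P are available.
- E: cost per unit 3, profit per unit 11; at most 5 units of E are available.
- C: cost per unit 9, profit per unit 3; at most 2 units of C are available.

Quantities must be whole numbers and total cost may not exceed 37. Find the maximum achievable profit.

82

This is a bounded integer knapsack.
3×P and 5×E: cost 36 ≤ 37, profit 3·9 + 5·11 = 82.
2×P and 5×E: cost 29 ≤ 37, profit 2·9 + 5·11 = 73.
Best is 82.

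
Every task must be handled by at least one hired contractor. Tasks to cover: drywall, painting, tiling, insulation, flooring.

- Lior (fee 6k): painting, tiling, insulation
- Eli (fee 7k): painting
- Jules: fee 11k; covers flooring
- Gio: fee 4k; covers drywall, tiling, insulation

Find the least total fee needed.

This is a weighted set-cover instance.
Choose Lior, Jules, and Gio: together they cover drywall, painting, tiling, insulation, flooring — every task.
Total fee: 6 + 11 + 4 = 21.
No cover costs less than 21.

21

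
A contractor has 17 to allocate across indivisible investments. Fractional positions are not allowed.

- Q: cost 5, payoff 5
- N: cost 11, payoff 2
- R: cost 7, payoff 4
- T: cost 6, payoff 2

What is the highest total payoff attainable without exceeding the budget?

9

Allowing fractional choices, the relaxed optimum would be about 10.7, but investments are indivisible.
Q + T: cost 5 + 6 = 11 ≤ 17, payoff 5 + 2 = 7.
Q + N: cost 5 + 11 = 16 ≤ 17, payoff 5 + 2 = 7.
Q + R: cost 5 + 7 = 12 ≤ 17, payoff 5 + 4 = 9.
Best is Q and R with total payoff 9.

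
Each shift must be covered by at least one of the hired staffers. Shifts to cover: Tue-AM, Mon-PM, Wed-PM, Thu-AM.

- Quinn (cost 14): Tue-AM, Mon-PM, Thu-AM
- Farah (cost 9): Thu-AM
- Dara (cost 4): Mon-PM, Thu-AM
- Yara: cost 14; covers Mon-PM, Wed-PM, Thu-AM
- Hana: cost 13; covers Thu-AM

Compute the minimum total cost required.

This is a weighted set-cover instance.
The greedy cost-per-new-shift heuristic would pick Dara, Quinn, and Yara for 32, but a cheaper cover exists.
Choose Quinn and Yara: together they cover Tue-AM, Mon-PM, Wed-PM, Thu-AM — every shift.
Total cost: 14 + 14 = 28.
No cover costs less than 28.

28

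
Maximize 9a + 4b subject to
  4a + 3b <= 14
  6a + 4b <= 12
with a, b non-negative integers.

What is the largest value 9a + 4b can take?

(a,b)=(2,0) is feasible, giving 18.
(a,b)=(1,1) is feasible, giving 13.
(a,b)=(1,0) is feasible, giving 9.
The best lattice point is (2,0), giving 18.

18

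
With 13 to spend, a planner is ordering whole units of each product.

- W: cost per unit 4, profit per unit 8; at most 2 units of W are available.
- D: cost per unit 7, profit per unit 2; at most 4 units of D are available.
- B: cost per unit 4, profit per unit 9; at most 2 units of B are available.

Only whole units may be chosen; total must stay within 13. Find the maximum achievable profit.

26

B has the best ratio (9/4); taking only B gives at most 2×9 = 18 (stopped by the supply cap of 2).
Mixing does better — 1×W and 2×B: cost 12 ≤ 13, profit 1·8 + 2·9 = 26.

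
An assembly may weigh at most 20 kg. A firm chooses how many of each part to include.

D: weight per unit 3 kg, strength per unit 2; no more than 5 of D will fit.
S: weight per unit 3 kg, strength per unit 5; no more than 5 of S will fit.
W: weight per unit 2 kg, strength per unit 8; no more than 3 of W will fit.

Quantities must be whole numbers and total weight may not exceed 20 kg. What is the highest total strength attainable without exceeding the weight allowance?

W has the best ratio (8/2); taking only W gives at most 3×8 = 24 (stopped by the supply cap of 3).
Mixing does better — 4×S and 3×W: weight 18 ≤ 20, strength 4·5 + 3·8 = 44.

44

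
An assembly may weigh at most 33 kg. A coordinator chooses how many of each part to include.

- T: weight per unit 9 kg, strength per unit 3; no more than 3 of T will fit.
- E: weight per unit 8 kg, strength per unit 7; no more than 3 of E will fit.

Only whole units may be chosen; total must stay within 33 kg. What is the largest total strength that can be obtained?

24

E has the best ratio (7/8); taking only E gives at most 3×7 = 21 (stopped by the supply cap of 3).
Mixing does better — 1×T and 3×E: weight 33 ≤ 33, strength 1·3 + 3·7 = 24.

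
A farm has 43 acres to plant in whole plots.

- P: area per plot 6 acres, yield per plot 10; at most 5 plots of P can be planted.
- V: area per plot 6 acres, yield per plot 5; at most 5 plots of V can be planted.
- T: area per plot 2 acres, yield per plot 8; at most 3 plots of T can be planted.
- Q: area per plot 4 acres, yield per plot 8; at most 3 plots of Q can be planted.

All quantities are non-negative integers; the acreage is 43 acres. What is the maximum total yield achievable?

88

3×P, 1×V, 3×T, and 3×Q: area 42 ≤ 43, yield 3·10 + 1·5 + 3·8 + 3·8 = 83.
4×P, 3×T, and 3×Q: area 42 ≤ 43, yield 4·10 + 3·8 + 3·8 = 88.
Best is 88.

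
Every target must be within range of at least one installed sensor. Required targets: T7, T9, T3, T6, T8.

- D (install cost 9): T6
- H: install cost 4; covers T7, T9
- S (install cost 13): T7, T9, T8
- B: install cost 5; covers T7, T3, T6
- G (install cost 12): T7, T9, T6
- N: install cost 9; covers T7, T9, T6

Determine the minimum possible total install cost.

The greedy cost-per-new-target heuristic would pick B, H, and S for 22, but a cheaper cover exists.
Choose S and B: together they cover T7, T9, T3, T6, T8 — every target.
Total install cost: 13 + 5 = 18.
No cover costs less than 18.

18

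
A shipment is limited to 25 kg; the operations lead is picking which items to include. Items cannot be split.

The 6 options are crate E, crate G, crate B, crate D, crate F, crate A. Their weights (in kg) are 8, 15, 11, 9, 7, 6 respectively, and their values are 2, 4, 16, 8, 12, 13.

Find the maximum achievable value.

Allowing fractional choices, the relaxed optimum would be about 41.9, but items are indivisible.
crate D + crate F + crate A: weight 9 + 7 + 6 = 22 ≤ 25, value 8 + 12 + 13 = 33.
crate B + crate F + crate A: weight 11 + 7 + 6 = 24 ≤ 25, value 16 + 12 + 13 = 41.
Best is crate B, crate F, and crate A with total value 41.

41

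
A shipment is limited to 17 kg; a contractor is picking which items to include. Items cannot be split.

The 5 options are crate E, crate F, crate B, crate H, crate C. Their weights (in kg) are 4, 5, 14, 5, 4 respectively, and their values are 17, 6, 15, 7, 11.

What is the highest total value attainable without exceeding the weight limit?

Allowing fractional choices, the relaxed optimum would be about 39.8, but items are indivisible.
crate E + crate H + crate C: weight 4 + 5 + 4 = 13 ≤ 17, value 17 + 7 + 11 = 35.
crate E + crate F + crate H: weight 4 + 5 + 5 = 14 ≤ 17, value 17 + 6 + 7 = 30.
crate E + crate F + crate C: weight 4 + 5 + 4 = 13 ≤ 17, value 17 + 6 + 11 = 34.
Best is crate E, crate H, and crate C with total value 35.

35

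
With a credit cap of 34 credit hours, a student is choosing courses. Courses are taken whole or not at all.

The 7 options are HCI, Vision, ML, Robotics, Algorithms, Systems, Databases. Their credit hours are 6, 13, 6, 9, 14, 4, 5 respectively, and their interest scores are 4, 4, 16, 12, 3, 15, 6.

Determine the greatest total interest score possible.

Allowing fractional choices, the relaxed optimum would be about 54.2, but courses are indivisible.
HCI + ML + Robotics + Systems + Databases: credit hours 6 + 6 + 9 + 4 + 5 = 30 ≤ 34, interest score 4 + 16 + 12 + 15 + 6 = 53.
ML + Robotics + Systems + Databases: credit hours 6 + 9 + 4 + 5 = 24 ≤ 34, interest score 16 + 12 + 15 + 6 = 49.
Best is HCI, ML, Robotics, Systems, and Databases with total interest score 53.

53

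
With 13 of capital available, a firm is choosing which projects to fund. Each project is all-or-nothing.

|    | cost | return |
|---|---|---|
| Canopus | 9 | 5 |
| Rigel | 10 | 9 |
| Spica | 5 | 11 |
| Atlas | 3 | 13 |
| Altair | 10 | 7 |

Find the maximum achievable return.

Treat it as a binary knapsack problem.
Allowing fractional choices, the relaxed optimum would be about 28.5, but projects are indivisible.
Spica + Atlas: cost 5 + 3 = 8 ≤ 13, return 11 + 13 = 24.
Rigel + Atlas: cost 10 + 3 = 13 ≤ 13, return 9 + 13 = 22.
Atlas + Altair: cost 3 + 10 = 13 ≤ 13, return 13 + 7 = 20.
Best is Spica and Atlas with total return 24.

24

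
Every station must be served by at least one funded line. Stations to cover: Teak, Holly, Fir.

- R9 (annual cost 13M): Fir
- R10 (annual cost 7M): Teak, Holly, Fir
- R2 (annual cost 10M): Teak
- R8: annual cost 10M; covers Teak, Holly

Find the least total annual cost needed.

R10 alone covers Teak, Holly, Fir — every station.
Total annual cost: 7.
No cover costs less than 7.

7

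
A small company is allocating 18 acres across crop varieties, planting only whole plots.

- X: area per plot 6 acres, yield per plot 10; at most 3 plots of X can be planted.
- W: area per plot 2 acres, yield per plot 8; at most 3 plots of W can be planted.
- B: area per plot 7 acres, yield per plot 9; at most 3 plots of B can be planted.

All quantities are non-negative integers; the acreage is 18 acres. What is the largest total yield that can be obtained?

Take 2×X and 3×W: area 18 ≤ 18, yield 2·10 + 3·8 = 44.
W has the best ratio (8/2) and is taken to its limit of 3; remaining capacity is filled optimally with the others.

44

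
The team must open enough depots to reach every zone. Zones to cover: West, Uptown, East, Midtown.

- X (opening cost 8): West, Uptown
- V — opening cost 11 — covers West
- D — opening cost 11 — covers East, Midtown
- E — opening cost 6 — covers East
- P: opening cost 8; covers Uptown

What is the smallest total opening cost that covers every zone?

19

Choose X and D: together they cover West, Uptown, East, Midtown — every zone.
Total opening cost: 8 + 11 = 19.
No cover costs less than 19.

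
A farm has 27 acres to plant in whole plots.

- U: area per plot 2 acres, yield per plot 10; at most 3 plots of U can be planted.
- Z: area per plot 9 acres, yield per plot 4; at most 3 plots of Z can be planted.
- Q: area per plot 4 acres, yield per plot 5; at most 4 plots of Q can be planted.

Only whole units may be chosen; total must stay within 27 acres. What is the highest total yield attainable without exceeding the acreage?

50

This is a bounded integer knapsack.
U has the best ratio (10/2); taking only U gives at most 3×10 = 30 (stopped by the supply cap of 3).
Mixing does better — 3×U and 4×Q: area 22 ≤ 27, yield 3·10 + 4·5 = 50.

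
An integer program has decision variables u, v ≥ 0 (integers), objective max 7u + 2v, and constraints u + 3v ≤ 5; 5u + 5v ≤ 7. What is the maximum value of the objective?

The continuous relaxation peaks at (1.4, 0) with value 9.80; rounding to a feasible lattice point costs some objective.
(u,v)=(1,0): 1·1+3·0=1≤5, 5·1+5·0=5≤7, objective 7.
(u,v)=(0,1): 1·0+3·1=3≤5, 5·0+5·1=5≤7, objective 2.
Maximum is 7 at (u,v)=(1,0).

7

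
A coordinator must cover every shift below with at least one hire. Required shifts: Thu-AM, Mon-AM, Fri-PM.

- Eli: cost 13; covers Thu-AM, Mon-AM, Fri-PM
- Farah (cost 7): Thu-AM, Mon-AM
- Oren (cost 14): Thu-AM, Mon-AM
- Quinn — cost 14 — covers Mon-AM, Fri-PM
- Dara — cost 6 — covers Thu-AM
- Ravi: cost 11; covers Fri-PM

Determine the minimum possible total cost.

The greedy cost-per-new-shift heuristic would pick Farah and Ravi for 18, but a cheaper cover exists.
Eli alone covers Thu-AM, Mon-AM, Fri-PM — every shift.
Total cost: 13.
No cover costs less than 13.

13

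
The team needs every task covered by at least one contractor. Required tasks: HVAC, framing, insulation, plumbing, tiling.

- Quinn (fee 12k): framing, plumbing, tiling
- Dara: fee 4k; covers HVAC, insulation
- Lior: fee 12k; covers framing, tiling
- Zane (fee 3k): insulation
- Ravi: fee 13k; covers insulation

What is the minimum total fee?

16

Choose Quinn and Dara: together they cover HVAC, framing, insulation, plumbing, tiling — every task.
Total fee: 12 + 4 = 16.
No cover costs less than 16.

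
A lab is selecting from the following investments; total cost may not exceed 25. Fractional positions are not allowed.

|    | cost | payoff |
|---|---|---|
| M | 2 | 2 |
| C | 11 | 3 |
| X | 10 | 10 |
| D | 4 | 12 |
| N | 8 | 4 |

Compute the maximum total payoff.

M + X + D + N: cost 2 + 10 + 4 + 8 = 24 ≤ 25, payoff 2 + 10 + 12 + 4 = 28.
X + D + N: cost 10 + 4 + 8 = 22 ≤ 25, payoff 10 + 12 + 4 = 26.
C + X + D: cost 11 + 10 + 4 = 25 ≤ 25, payoff 3 + 10 + 12 = 25.
Best is M, X, D, and N with total payoff 28.

28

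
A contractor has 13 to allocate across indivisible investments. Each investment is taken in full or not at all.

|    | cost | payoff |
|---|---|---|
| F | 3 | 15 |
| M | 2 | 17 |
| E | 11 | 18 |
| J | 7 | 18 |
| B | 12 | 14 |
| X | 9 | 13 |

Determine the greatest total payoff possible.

Allowing fractional choices, the relaxed optimum would be about 51.6, but investments are indivisible.
F + M + J: cost 3 + 2 + 7 = 12 ≤ 13, payoff 15 + 17 + 18 = 50.
M + E: cost 2 + 11 = 13 ≤ 13, payoff 17 + 18 = 35.
M + J: cost 2 + 7 = 9 ≤ 13, payoff 17 + 18 = 35.
Best is F, M, and J with total payoff 50.

50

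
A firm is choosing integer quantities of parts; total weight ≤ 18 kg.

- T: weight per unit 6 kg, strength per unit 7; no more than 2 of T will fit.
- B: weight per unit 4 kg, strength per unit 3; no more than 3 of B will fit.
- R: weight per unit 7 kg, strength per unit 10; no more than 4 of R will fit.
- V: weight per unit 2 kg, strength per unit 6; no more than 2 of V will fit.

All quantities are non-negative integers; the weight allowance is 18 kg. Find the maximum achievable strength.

32

This is a bounded integer knapsack.
Take 2×R and 2×V: weight 18 ≤ 18, strength 2·10 + 2·6 = 32.
V has the best ratio (6/2) and is taken to its limit of 2; remaining capacity is filled optimally with the others.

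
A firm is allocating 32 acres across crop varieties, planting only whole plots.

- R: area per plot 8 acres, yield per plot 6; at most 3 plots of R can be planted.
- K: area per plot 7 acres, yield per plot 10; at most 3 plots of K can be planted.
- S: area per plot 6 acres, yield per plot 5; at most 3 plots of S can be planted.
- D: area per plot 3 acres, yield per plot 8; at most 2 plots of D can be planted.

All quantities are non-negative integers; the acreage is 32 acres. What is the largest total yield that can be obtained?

D has the best ratio (8/3); taking only D gives at most 2×8 = 16 (stopped by the supply cap of 2).
Mixing does better — 2×K, 2×S, and 2×D: area 32 ≤ 32, yield 2·10 + 2·5 + 2·8 = 46.

46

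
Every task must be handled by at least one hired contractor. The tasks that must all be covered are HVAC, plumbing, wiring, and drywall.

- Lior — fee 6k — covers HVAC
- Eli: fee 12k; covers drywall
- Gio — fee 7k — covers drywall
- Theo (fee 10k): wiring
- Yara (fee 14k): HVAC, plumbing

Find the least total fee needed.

31

Choose Gio, Theo, and Yara: together they cover HVAC, plumbing, wiring, drywall — every task.
Total fee: 7 + 10 + 14 = 31.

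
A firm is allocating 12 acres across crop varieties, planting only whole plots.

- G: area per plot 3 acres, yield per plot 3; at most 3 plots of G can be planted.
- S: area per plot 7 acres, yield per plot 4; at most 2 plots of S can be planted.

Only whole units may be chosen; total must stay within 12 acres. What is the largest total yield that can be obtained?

9

This is a bounded integer knapsack.
Take 3×G: area 9 ≤ 12, yield 3·3 = 9.
G has the best ratio (3/3) and is taken to its limit of 3; remaining capacity is filled optimally with the others.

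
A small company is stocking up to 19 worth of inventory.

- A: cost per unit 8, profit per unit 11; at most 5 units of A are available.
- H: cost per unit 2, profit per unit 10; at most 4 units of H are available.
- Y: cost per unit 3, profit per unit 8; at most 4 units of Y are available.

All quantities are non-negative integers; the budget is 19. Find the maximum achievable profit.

64

This is a bounded integer knapsack.
H has the best ratio (10/2); taking only H gives at most 4×10 = 40 (stopped by the supply cap of 4).
Mixing does better — 4×H and 3×Y: cost 17 ≤ 19, profit 4·10 + 3·8 = 64.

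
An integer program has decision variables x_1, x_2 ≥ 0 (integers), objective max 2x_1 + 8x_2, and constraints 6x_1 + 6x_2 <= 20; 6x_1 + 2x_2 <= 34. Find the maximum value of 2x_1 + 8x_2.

24

The continuous relaxation peaks at (0, 3.33) with value 26.67; rounding to a feasible lattice point costs some objective.
(x_1,x_2)=(0,3): 6·0+6·3=18≤20, 6·0+2·3=6≤34, objective 24.
(x_1,x_2)=(1,2): 6·1+6·2=18≤20, 6·1+2·2=10≤34, objective 18.
(x_1,x_2)=(0,2): 6·0+6·2=12≤20, 6·0+2·2=4≤34, objective 16.
No feasible integer point exceeds 24.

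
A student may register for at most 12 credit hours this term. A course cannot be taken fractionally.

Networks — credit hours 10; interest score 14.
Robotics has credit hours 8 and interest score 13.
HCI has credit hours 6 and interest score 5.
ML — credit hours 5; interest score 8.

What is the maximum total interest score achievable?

Treat it as a binary knapsack problem.
Allowing fractional choices, the relaxed optimum would be about 19.4, but courses are indivisible.
Robotics: credit hours 8 ≤ 12, interest score 13.
Networks: credit hours 10 ≤ 12, interest score 14.
Best is Networks with total interest score 14.

14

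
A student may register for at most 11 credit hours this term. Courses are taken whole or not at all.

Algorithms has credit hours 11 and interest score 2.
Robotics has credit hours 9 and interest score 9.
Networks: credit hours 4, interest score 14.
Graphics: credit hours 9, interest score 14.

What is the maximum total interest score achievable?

Take Networks: credit hours 4 ≤ 11, interest score 14.
No feasible combination exceeds this.

14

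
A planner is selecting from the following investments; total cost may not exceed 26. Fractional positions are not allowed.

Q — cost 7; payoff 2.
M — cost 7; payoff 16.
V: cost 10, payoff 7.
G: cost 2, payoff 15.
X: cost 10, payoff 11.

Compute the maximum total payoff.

Allowing fractional choices, the relaxed optimum would be about 46.9, but investments are indivisible.
Q + M + V + G: cost 7 + 7 + 10 + 2 = 26 ≤ 26, payoff 2 + 16 + 7 + 15 = 40.
Q + M + G + X: cost 7 + 7 + 2 + 10 = 26 ≤ 26, payoff 2 + 16 + 15 + 11 = 44.
M + G + X: cost 7 + 2 + 10 = 19 ≤ 26, payoff 16 + 15 + 11 = 42.
Best is Q, M, G, and X with total payoff 44.

44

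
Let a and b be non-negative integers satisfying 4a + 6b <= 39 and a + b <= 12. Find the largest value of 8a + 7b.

(a,b)=(9,0): 4·9+6·0=36≤39, 1·9+1·0=9≤12, objective 72.
(a,b)=(8,1): 4·8+6·1=38≤39, 1·8+1·1=9≤12, objective 71.
(a,b)=(8,0): 4·8+6·0=32≤39, 1·8+1·0=8≤12, objective 64.
The best lattice point is (9,0), giving 72.

72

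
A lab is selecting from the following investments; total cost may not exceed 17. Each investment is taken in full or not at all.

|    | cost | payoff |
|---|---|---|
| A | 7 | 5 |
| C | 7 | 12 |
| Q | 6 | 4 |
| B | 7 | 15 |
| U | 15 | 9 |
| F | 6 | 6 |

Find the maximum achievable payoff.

27

Allowing fractional choices, the relaxed optimum would be about 30.0, but investments are indivisible.
C + B: cost 7 + 7 = 14 ≤ 17, payoff 12 + 15 = 27.
A + B: cost 7 + 7 = 14 ≤ 17, payoff 5 + 15 = 20.
B + F: cost 7 + 6 = 13 ≤ 17, payoff 15 + 6 = 21.
Best is C and B with total payoff 27.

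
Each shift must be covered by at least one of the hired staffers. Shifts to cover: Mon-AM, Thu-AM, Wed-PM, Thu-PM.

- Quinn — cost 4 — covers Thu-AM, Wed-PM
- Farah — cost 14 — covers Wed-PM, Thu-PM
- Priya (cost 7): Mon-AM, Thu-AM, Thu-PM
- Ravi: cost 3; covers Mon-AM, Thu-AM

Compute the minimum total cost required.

11

The greedy cost-per-new-shift heuristic would pick Ravi, Quinn, and Priya for 14, but a cheaper cover exists.
Choose Quinn and Priya: together they cover Mon-AM, Thu-AM, Wed-PM, Thu-PM — every shift.
Total cost: 4 + 7 = 11.
No cover costs less than 11.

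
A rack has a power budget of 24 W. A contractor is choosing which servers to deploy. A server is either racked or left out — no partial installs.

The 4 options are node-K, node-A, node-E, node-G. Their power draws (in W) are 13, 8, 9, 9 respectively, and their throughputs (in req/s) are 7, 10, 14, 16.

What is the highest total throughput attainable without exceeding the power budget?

Take node-E and node-G: power draw 9 + 9 = 18 ≤ 24, throughput 14 + 16 = 30.
No other feasible combination does better.

30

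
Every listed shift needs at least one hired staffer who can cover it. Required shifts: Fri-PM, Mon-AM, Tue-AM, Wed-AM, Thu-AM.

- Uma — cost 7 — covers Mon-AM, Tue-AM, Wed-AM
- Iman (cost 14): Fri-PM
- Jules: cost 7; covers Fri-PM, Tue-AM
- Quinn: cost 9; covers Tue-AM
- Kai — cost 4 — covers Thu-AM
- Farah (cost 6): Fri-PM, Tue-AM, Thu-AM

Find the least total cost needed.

Choose Uma and Farah: together they cover Fri-PM, Mon-AM, Tue-AM, Wed-AM, Thu-AM — every shift.
Total cost: 7 + 6 = 13.
No cover costs less than 13.

13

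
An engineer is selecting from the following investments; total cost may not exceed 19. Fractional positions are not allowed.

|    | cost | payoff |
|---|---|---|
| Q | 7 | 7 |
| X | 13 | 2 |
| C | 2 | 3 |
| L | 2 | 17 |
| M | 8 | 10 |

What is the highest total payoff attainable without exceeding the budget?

37

Q + C + L + M: cost 7 + 2 + 2 + 8 = 19 ≤ 19, payoff 7 + 3 + 17 + 10 = 37.
C + L + M: cost 2 + 2 + 8 = 12 ≤ 19, payoff 3 + 17 + 10 = 30.
Q + L + M: cost 7 + 2 + 8 = 17 ≤ 19, payoff 7 + 17 + 10 = 34.
Best is Q, C, L, and M with total payoff 37.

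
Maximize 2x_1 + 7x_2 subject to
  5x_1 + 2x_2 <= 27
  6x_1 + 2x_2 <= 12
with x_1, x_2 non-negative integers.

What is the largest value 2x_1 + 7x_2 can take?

(x_1,x_2)=(0,6): 5·0+2·6=12≤27, 6·0+2·6=12≤12, objective 42.
(x_1,x_2)=(0,5): 5·0+2·5=10≤27, 6·0+2·5=10≤12, objective 35.
Maximum is 42 at (x_1,x_2)=(0,6).

42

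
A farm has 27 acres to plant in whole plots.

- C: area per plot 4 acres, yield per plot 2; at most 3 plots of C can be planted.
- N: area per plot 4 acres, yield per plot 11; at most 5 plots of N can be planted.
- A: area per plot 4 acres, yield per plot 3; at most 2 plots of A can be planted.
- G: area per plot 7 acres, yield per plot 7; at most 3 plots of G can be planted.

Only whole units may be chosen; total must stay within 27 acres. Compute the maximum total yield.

62

This is a bounded integer knapsack.
N has the best ratio (11/4); taking only N gives at most 5×11 = 55 (stopped by the supply cap of 5).
Mixing does better — 5×N and 1×G: area 27 ≤ 27, yield 5·11 + 1·7 = 62.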